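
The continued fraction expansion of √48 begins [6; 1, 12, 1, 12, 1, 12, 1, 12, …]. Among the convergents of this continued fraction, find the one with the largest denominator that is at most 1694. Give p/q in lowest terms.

List convergents until the denominator exceeds the bound:
a_0 = 6: 6/1  (≤ bound)
a_1 = 1: 7/1  (≤ bound)
a_2 = 12: 90/13  (≤ bound)
a_3 = 1: 97/14  (≤ bound)
a_4 = 12: 1254/181  (≤ bound)
a_5 = 1: 1351/195  (≤ bound)
a_6 = 12: 17466/2521  (> 1694, stop)

1351/195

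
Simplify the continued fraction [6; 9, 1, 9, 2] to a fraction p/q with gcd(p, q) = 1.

1269/208

Start with 2.
9 + 1/(2/1) = 9 + 1/2 = 19/2
1 + 1/(19/2) = 1 + 2/19 = 21/19
9 + 1/(21/19) = 9 + 19/21 = 208/21
6 + 1/(208/21) = 6 + 21/208 = 1269/208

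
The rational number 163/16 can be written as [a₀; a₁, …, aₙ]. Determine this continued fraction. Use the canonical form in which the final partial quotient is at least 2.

[10; 5, 3]

163 = 10·16 + 3, so a_0 = 10
16 = 5·3 + 1, so a_1 = 5
3 = 3·1 + 0, so a_2 = 3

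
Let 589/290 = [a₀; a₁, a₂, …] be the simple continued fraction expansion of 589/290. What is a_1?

32

Repeatedly divide and take the remainder:
589 ÷ 290 → quotient 2, remainder 9
290 ÷ 9 → quotient 32, remainder 2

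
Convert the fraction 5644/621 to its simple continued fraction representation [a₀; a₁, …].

[9; 11, 3, 2, 3, 2]

⌊5644/621⌋ = 9, remainder 55
⌊621/55⌋ = 11, remainder 16
⌊55/16⌋ = 3, remainder 7
⌊16/7⌋ = 2, remainder 2
⌊7/2⌋ = 3, remainder 1
⌊2/1⌋ = 2, remainder 0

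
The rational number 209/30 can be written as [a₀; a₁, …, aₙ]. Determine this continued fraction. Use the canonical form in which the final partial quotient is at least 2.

[6; 1, 29]

⌊209/30⌋ = 6, remainder 29
⌊30/29⌋ = 1, remainder 1
⌊29/1⌋ = 29, remainder 0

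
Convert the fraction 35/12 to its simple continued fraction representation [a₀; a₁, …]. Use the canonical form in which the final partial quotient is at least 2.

35 ÷ 12 → quotient 2, remainder 11
12 ÷ 11 → quotient 1, remainder 1
11 ÷ 1 → quotient 11, remainder 0

[2; 1, 11]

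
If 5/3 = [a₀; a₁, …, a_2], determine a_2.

⌊5/3⌋ = 1, remainder 2
⌊3/2⌋ = 1, remainder 1
⌊2/1⌋ = 2, remainder 0

2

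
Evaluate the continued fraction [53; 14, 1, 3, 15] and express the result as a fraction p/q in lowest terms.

47761/900

a_0 = 53: 53/1
a_1 = 14: 743/14
a_2 = 1: 796/15
a_3 = 3: 3131/59
a_4 = 15: 47761/900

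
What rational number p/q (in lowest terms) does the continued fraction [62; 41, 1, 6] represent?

Start with 6.
1 + 1/(6/1) = 1 + 1/6 = 7/6
41 + 1/(7/6) = 41 + 6/7 = 293/7
62 + 1/(293/7) = 62 + 7/293 = 18173/293

18173/293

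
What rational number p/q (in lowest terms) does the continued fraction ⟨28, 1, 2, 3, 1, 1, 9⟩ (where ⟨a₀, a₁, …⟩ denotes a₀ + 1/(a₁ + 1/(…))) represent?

6313/220

Compute successive convergents:
a_0 = 28: 28/1
a_1 = 1: 29/1
a_2 = 2: 86/3
a_3 = 3: 287/10
a_4 = 1: 373/13
a_5 = 1: 660/23
a_6 = 9: 6313/220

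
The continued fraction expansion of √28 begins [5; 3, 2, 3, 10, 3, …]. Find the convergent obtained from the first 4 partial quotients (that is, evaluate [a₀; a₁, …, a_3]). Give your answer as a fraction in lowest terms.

127/24

Compute successive convergents:
a_0 = 5: 5/1
a_1 = 3: 16/3
a_2 = 2: 37/7
a_3 = 3: 127/24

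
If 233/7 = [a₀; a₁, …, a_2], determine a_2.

2

Repeatedly divide and take the remainder:
233 = 33·7 + 2, so a_0 = 33
7 = 3·2 + 1, so a_1 = 3
2 = 2·1 + 0, so a_2 = 2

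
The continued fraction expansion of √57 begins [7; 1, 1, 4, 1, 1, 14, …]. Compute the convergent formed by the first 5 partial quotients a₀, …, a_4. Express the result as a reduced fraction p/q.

83/11

Work from the innermost term outward:
Start with 1.
4 + 1/(1/1) = 4 + 1/1 = 5/1
1 + 1/(5/1) = 1 + 1/5 = 6/5
1 + 1/(6/5) = 1 + 5/6 = 11/6
7 + 1/(11/6) = 7 + 6/11 = 83/11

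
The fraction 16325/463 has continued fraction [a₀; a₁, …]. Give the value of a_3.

6

16325 ÷ 463 → quotient 35, remainder 120
463 ÷ 120 → quotient 3, remainder 103
120 ÷ 103 → quotient 1, remainder 17
103 ÷ 17 → quotient 6, remainder 1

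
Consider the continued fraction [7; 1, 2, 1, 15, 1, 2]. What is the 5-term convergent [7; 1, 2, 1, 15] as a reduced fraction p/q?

488/63

Start with 15.
1 + 1/(15/1) = 1 + 1/15 = 16/15
2 + 1/(16/15) = 2 + 15/16 = 47/16
1 + 1/(47/16) = 1 + 16/47 = 63/47
7 + 1/(63/47) = 7 + 47/63 = 488/63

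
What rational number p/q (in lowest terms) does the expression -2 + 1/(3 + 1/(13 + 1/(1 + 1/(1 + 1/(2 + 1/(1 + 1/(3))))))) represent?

-1817/1085

Starting at the tail and folding back:
Start with 3.
1 + 1/(3/1) = 1 + 1/3 = 4/3
2 + 1/(4/3) = 2 + 3/4 = 11/4
1 + 1/(11/4) = 1 + 4/11 = 15/11
1 + 1/(15/11) = 1 + 11/15 = 26/15
13 + 1/(26/15) = 13 + 15/26 = 353/26
3 + 1/(353/26) = 3 + 26/353 = 1085/353
-2 + 1/(1085/353) = -2 + 353/1085 = -1817/1085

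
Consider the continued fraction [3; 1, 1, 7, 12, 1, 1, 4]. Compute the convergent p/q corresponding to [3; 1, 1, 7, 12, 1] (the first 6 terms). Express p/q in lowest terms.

696/197

Build up convergents one term at a time:
a_0 = 3: 3/1
a_1 = 1: 4/1
a_2 = 1: 7/2
a_3 = 7: 53/15
a_4 = 12: 643/182
a_5 = 1: 696/197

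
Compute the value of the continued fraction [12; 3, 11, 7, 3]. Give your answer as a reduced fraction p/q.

a_0 = 12: 12/1
a_1 = 3: 37/3
a_2 = 11: 419/34
a_3 = 7: 2970/241
a_4 = 3: 9329/757

9329/757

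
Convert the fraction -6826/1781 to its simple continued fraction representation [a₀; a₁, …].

Apply division with remainder until the remainder is 0:
-6826 ÷ 1781 → quotient -4, remainder 298
1781 ÷ 298 → quotient 5, remainder 291
298 ÷ 291 → quotient 1, remainder 7
291 ÷ 7 → quotient 41, remainder 4
7 ÷ 4 → quotient 1, remainder 3
4 ÷ 3 → quotient 1, remainder 1
3 ÷ 1 → quotient 3, remainder 0

[-4; 5, 1, 41, 1, 1, 3]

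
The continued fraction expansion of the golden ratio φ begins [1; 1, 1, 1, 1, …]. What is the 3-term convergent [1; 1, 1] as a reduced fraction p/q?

3/2

Start with 1.
1 + 1/(1/1) = 1 + 1/1 = 2/1
1 + 1/(2/1) = 1 + 1/2 = 3/2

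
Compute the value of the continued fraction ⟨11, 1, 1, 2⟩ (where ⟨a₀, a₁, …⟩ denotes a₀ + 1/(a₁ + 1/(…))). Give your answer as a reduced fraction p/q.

Start with 2.
1 + 1/(2/1) = 1 + 1/2 = 3/2
1 + 1/(3/2) = 1 + 2/3 = 5/3
11 + 1/(5/3) = 11 + 3/5 = 58/5

58/5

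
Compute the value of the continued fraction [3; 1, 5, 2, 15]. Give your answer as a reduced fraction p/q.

Start with 15.
2 + 1/(15/1) = 2 + 1/15 = 31/15
5 + 1/(31/15) = 5 + 15/31 = 170/31
1 + 1/(170/31) = 1 + 31/170 = 201/170
3 + 1/(201/170) = 3 + 170/201 = 773/201

773/201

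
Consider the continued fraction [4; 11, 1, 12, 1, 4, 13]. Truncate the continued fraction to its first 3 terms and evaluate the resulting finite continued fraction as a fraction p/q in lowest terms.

a_0 = 4: 4/1
a_1 = 11: 45/11
a_2 = 1: 49/12

49/12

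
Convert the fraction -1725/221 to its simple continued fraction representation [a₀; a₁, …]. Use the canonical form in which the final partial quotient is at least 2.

-1725 = -8·221 + 43, so a_0 = -8
221 = 5·43 + 6, so a_1 = 5
43 = 7·6 + 1, so a_2 = 7
6 = 6·1 + 0, so a_3 = 6

[-8; 5, 7, 6]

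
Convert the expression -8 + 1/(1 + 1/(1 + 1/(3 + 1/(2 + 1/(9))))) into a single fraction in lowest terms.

-1123/151

a_0 = -8: -8/1
a_1 = 1: -7/1
a_2 = 1: -15/2
a_3 = 3: -52/7
a_4 = 2: -119/16
a_5 = 9: -1123/151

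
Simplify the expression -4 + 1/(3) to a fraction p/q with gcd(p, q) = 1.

a_0 = -4: -4/1
a_1 = 3: -11/3

-11/3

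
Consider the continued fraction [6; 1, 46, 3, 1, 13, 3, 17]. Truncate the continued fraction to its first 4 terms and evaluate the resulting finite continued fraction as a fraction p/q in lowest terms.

991/142

Build up convergents one term at a time:
a_0 = 6: 6/1
a_1 = 1: 7/1
a_2 = 46: 328/47
a_3 = 3: 991/142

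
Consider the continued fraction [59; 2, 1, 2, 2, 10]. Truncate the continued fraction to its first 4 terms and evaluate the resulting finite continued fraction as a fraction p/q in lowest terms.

475/8

Start with 2.
1 + 1/(2/1) = 1 + 1/2 = 3/2
2 + 1/(3/2) = 2 + 2/3 = 8/3
59 + 1/(8/3) = 59 + 3/8 = 475/8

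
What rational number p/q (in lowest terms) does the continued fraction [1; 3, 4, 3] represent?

55/42

Start with 3.
4 + 1/(3/1) = 4 + 1/3 = 13/3
3 + 1/(13/3) = 3 + 3/13 = 42/13
1 + 1/(42/13) = 1 + 13/42 = 55/42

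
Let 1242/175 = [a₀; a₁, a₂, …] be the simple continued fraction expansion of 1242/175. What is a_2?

3

1242 ÷ 175 → quotient 7, remainder 17
175 ÷ 17 → quotient 10, remainder 5
17 ÷ 5 → quotient 3, remainder 2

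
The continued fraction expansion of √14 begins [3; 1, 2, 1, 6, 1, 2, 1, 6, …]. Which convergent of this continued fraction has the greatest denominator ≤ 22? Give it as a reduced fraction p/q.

a_0 = 3: 3/1  (≤ bound)
a_1 = 1: 4/1  (≤ bound)
a_2 = 2: 11/3  (≤ bound)
a_3 = 1: 15/4  (≤ bound)
a_4 = 6: 101/27  (> 22, stop)

15/4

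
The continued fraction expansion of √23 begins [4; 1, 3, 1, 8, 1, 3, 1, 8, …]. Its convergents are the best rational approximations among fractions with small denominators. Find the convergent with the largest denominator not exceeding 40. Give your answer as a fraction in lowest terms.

a_0 = 4: 4/1  (≤ bound)
a_1 = 1: 5/1  (≤ bound)
a_2 = 3: 19/4  (≤ bound)
a_3 = 1: 24/5  (≤ bound)
a_4 = 8: 211/44  (> 40, stop)

24/5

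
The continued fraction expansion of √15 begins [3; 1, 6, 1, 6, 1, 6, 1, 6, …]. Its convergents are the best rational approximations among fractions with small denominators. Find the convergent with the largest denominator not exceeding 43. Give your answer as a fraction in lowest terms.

31/8

List convergents until the denominator exceeds the bound:
a_0 = 3: 3/1  (≤ bound)
a_1 = 1: 4/1  (≤ bound)
a_2 = 6: 27/7  (≤ bound)
a_3 = 1: 31/8  (≤ bound)
a_4 = 6: 213/55  (> 43, stop)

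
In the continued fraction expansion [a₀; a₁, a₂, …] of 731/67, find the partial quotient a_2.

Run the Euclidean algorithm, recording each quotient:
731 ÷ 67 → quotient 10, remainder 61
67 ÷ 61 → quotient 1, remainder 6
61 ÷ 6 → quotient 10, remainder 1

10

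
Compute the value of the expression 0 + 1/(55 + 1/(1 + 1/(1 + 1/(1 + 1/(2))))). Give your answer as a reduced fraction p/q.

a_0 = 0: 0/1
a_1 = 55: 1/55
a_2 = 1: 1/56
a_3 = 1: 2/111
a_4 = 1: 3/167
a_5 = 2: 8/445

8/445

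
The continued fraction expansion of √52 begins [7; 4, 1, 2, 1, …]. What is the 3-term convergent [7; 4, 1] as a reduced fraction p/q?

36/5

a_0 = 7: 7/1
a_1 = 4: 29/4
a_2 = 1: 36/5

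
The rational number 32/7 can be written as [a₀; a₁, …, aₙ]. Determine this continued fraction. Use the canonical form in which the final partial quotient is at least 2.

[4; 1, 1, 3]

32 ÷ 7 → quotient 4, remainder 4
7 ÷ 4 → quotient 1, remainder 3
4 ÷ 3 → quotient 1, remainder 1
3 ÷ 1 → quotient 3, remainder 0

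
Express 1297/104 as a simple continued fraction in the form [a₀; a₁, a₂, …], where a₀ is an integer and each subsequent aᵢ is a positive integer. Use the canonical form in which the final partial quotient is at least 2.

1297 = 12·104 + 49, so a_0 = 12
104 = 2·49 + 6, so a_1 = 2
49 = 8·6 + 1, so a_2 = 8
6 = 6·1 + 0, so a_3 = 6

[12; 2, 8, 6]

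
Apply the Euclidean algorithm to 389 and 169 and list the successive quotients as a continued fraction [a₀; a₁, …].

[2; 3, 3, 5, 3]

389 = 2·169 + 51, so a_0 = 2
169 = 3·51 + 16, so a_1 = 3
51 = 3·16 + 3, so a_2 = 3
16 = 5·3 + 1, so a_3 = 5
3 = 3·1 + 0, so a_4 = 3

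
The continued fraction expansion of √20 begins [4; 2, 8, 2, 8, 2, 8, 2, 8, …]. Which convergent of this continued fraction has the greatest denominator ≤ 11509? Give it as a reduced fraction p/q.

24476/5473

a_0 = 4: 4/1  (≤ bound)
a_1 = 2: 9/2  (≤ bound)
a_2 = 8: 76/17  (≤ bound)
a_3 = 2: 161/36  (≤ bound)
a_4 = 8: 1364/305  (≤ bound)
a_5 = 2: 2889/646  (≤ bound)
a_6 = 8: 24476/5473  (≤ bound)
a_7 = 2: 51841/11592  (> 11509, stop)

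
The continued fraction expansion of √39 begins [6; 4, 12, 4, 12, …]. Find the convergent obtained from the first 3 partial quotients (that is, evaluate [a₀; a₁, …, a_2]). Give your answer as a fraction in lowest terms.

306/49

Build up convergents one term at a time:
a_0 = 6: 6/1
a_1 = 4: 25/4
a_2 = 12: 306/49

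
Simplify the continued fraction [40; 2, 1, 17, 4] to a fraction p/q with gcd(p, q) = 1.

Use the convergent recurrence hₖ = aₖ·hₖ₋₁ + hₖ₋₂ (and likewise for the denominators kₖ):
a_0 = 40: 40/1
a_1 = 2: 81/2
a_2 = 1: 121/3
a_3 = 17: 2138/53
a_4 = 4: 8673/215

8673/215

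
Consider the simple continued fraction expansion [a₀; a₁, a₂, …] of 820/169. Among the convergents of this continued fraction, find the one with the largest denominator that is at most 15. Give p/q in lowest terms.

34/7

List convergents until the denominator exceeds the bound:
a_0 = 4: 4/1  (≤ bound)
a_1 = 1: 5/1  (≤ bound)
a_2 = 5: 29/6  (≤ bound)
a_3 = 1: 34/7  (≤ bound)
a_4 = 3: 131/27  (> 15, stop)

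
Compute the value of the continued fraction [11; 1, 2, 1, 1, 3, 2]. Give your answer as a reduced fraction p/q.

Collapse the nested fraction from the inside out:
Start with 2.
3 + 1/(2/1) = 3 + 1/2 = 7/2
1 + 1/(7/2) = 1 + 2/7 = 9/7
1 + 1/(9/7) = 1 + 7/9 = 16/9
2 + 1/(16/9) = 2 + 9/16 = 41/16
1 + 1/(41/16) = 1 + 16/41 = 57/41
11 + 1/(57/41) = 11 + 41/57 = 668/57

668/57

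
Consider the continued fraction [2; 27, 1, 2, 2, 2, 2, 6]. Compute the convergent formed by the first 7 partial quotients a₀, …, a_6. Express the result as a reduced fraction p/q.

Use the convergent recurrence hₖ = aₖ·hₖ₋₁ + hₖ₋₂ (and likewise for the denominators kₖ):
a_0 = 2: 2/1
a_1 = 27: 55/27
a_2 = 1: 57/28
a_3 = 2: 169/83
a_4 = 2: 395/194
a_5 = 2: 959/471
a_6 = 2: 2313/1136

2313/1136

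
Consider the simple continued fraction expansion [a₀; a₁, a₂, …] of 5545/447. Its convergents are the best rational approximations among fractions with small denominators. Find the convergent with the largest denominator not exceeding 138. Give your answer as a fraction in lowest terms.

1501/121

a_0 = 12: 12/1  (≤ bound)
a_1 = 2: 25/2  (≤ bound)
a_2 = 2: 62/5  (≤ bound)
a_3 = 7: 459/37  (≤ bound)
a_4 = 1: 521/42  (≤ bound)
a_5 = 2: 1501/121  (≤ bound)
a_6 = 1: 2022/163  (> 138, stop)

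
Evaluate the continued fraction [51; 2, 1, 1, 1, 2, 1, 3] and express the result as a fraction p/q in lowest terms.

5549/108

a_0 = 51: 51/1
a_1 = 2: 103/2
a_2 = 1: 154/3
a_3 = 1: 257/5
a_4 = 1: 411/8
a_5 = 2: 1079/21
a_6 = 1: 1490/29
a_7 = 3: 5549/108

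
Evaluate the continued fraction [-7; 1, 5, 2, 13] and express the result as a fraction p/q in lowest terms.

Start with 13.
2 + 1/(13/1) = 2 + 1/13 = 27/13
5 + 1/(27/13) = 5 + 13/27 = 148/27
1 + 1/(148/27) = 1 + 27/148 = 175/148
-7 + 1/(175/148) = -7 + 148/175 = -1077/175

-1077/175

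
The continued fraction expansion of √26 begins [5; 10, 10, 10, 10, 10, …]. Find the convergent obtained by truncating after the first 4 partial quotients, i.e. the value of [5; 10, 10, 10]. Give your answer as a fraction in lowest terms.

Starting at the tail and folding back:
Start with 10.
10 + 1/(10/1) = 10 + 1/10 = 101/10
10 + 1/(101/10) = 10 + 10/101 = 1020/101
5 + 1/(1020/101) = 5 + 101/1020 = 5201/1020

5201/1020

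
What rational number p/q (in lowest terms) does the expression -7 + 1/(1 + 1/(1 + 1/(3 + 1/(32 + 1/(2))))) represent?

Use the convergent recurrence hₖ = aₖ·hₖ₋₁ + hₖ₋₂ (and likewise for the denominators kₖ):
a_0 = -7: -7/1
a_1 = 1: -6/1
a_2 = 1: -13/2
a_3 = 3: -45/7
a_4 = 32: -1453/226
a_5 = 2: -2951/459

-2951/459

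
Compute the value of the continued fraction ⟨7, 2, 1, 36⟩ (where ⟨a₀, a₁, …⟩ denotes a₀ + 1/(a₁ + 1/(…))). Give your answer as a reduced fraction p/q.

807/110

Use the convergent recurrence hₖ = aₖ·hₖ₋₁ + hₖ₋₂ (and likewise for the denominators kₖ):
a_0 = 7: 7/1
a_1 = 2: 15/2
a_2 = 1: 22/3
a_3 = 36: 807/110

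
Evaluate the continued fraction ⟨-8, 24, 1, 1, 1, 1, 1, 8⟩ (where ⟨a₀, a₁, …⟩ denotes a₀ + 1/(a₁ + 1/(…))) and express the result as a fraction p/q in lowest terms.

Work from the innermost term outward:
Start with 8.
1 + 1/(8/1) = 1 + 1/8 = 9/8
1 + 1/(9/8) = 1 + 8/9 = 17/9
1 + 1/(17/9) = 1 + 9/17 = 26/17
1 + 1/(26/17) = 1 + 17/26 = 43/26
1 + 1/(43/26) = 1 + 26/43 = 69/43
24 + 1/(69/43) = 24 + 43/69 = 1699/69
-8 + 1/(1699/69) = -8 + 69/1699 = -13523/1699

-13523/1699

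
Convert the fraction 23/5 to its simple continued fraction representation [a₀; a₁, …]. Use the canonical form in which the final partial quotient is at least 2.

[4; 1, 1, 2]

23 = 4·5 + 3, so a_0 = 4
5 = 1·3 + 2, so a_1 = 1
3 = 1·2 + 1, so a_2 = 1
2 = 2·1 + 0, so a_3 = 2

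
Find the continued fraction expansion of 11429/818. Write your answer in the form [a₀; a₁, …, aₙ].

[13; 1, 34, 1, 1, 3, 3]

⌊11429/818⌋ = 13, remainder 795
⌊818/795⌋ = 1, remainder 23
⌊795/23⌋ = 34, remainder 13
⌊23/13⌋ = 1, remainder 10
⌊13/10⌋ = 1, remainder 3
⌊10/3⌋ = 3, remainder 1
⌊3/1⌋ = 3, remainder 0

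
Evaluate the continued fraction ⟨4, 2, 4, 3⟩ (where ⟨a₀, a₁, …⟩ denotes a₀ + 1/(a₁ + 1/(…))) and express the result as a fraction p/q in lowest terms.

Start with 3.
4 + 1/(3/1) = 4 + 1/3 = 13/3
2 + 1/(13/3) = 2 + 3/13 = 29/13
4 + 1/(29/13) = 4 + 13/29 = 129/29

129/29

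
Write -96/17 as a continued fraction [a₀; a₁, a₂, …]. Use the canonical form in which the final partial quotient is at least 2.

Apply division with remainder until the remainder is 0:
⌊-96/17⌋ = -6, remainder 6
⌊17/6⌋ = 2, remainder 5
⌊6/5⌋ = 1, remainder 1
⌊5/1⌋ = 5, remainder 0

[-6; 2, 1, 5]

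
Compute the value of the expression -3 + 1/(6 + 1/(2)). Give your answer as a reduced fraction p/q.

Build up convergents one term at a time:
a_0 = -3: -3/1
a_1 = 6: -17/6
a_2 = 2: -37/13

-37/13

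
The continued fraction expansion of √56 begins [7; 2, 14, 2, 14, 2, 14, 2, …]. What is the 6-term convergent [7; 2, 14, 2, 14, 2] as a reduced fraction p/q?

13455/1798

Starting at the tail and folding back:
Start with 2.
14 + 1/(2/1) = 14 + 1/2 = 29/2
2 + 1/(29/2) = 2 + 2/29 = 60/29
14 + 1/(60/29) = 14 + 29/60 = 869/60
2 + 1/(869/60) = 2 + 60/869 = 1798/869
7 + 1/(1798/869) = 7 + 869/1798 = 13455/1798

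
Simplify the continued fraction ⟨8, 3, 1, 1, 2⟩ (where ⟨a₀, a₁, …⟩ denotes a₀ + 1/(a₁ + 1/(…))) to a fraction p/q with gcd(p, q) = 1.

Compute successive convergents:
a_0 = 8: 8/1
a_1 = 3: 25/3
a_2 = 1: 33/4
a_3 = 1: 58/7
a_4 = 2: 149/18

149/18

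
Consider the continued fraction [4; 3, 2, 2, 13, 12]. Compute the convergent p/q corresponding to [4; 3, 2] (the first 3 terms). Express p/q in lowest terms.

30/7

Collapse the nested fraction from the inside out:
Start with 2.
3 + 1/(2/1) = 3 + 1/2 = 7/2
4 + 1/(7/2) = 4 + 2/7 = 30/7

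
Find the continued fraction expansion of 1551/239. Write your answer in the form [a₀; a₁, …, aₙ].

⌊1551/239⌋ = 6, remainder 117
⌊239/117⌋ = 2, remainder 5
⌊117/5⌋ = 23, remainder 2
⌊5/2⌋ = 2, remainder 1
⌊2/1⌋ = 2, remainder 0

[6; 2, 23, 2, 2]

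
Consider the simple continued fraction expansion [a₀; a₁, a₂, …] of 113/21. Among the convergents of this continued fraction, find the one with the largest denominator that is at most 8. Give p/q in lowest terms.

43/8

a_0 = 5: 5/1  (≤ bound)
a_1 = 2: 11/2  (≤ bound)
a_2 = 1: 16/3  (≤ bound)
a_3 = 1: 27/5  (≤ bound)
a_4 = 1: 43/8  (≤ bound)
a_5 = 2: 113/21  (> 8, stop)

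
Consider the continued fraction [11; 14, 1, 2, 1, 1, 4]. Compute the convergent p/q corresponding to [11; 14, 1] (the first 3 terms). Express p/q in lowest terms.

166/15

Starting at the tail and folding back:
Start with 1.
14 + 1/(1/1) = 14 + 1/1 = 15/1
11 + 1/(15/1) = 11 + 1/15 = 166/15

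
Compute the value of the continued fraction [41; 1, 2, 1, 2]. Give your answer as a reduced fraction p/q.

Collapse the nested fraction from the inside out:
Start with 2.
1 + 1/(2/1) = 1 + 1/2 = 3/2
2 + 1/(3/2) = 2 + 2/3 = 8/3
1 + 1/(8/3) = 1 + 3/8 = 11/8
41 + 1/(11/8) = 41 + 8/11 = 459/11

459/11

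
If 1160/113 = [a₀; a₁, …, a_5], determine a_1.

3

1160 ÷ 113 → quotient 10, remainder 30
113 ÷ 30 → quotient 3, remainder 23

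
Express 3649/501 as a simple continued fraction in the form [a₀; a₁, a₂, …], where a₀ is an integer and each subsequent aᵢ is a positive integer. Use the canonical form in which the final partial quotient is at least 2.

3649 = 7·501 + 142, so a_0 = 7
501 = 3·142 + 75, so a_1 = 3
142 = 1·75 + 67, so a_2 = 1
75 = 1·67 + 8, so a_3 = 1
67 = 8·8 + 3, so a_4 = 8
8 = 2·3 + 2, so a_5 = 2
3 = 1·2 + 1, so a_6 = 1
2 = 2·1 + 0, so a_7 = 2

[7; 3, 1, 1, 8, 2, 1, 2]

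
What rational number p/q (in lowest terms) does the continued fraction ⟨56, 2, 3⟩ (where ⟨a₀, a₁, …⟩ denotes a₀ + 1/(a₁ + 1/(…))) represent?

Start with 3.
2 + 1/(3/1) = 2 + 1/3 = 7/3
56 + 1/(7/3) = 56 + 3/7 = 395/7

395/7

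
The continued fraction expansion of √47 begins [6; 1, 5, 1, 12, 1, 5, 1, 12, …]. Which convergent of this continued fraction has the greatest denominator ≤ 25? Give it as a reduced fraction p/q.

48/7

List convergents until the denominator exceeds the bound:
a_0 = 6: 6/1  (≤ bound)
a_1 = 1: 7/1  (≤ bound)
a_2 = 5: 41/6  (≤ bound)
a_3 = 1: 48/7  (≤ bound)
a_4 = 12: 617/90  (> 25, stop)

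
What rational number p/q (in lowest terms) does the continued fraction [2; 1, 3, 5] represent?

58/21

Starting at the tail and folding back:
Start with 5.
3 + 1/(5/1) = 3 + 1/5 = 16/5
1 + 1/(16/5) = 1 + 5/16 = 21/16
2 + 1/(21/16) = 2 + 16/21 = 58/21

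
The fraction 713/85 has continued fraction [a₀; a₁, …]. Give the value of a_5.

Run the Euclidean algorithm, recording each quotient:
713 = 8·85 + 33, so a_0 = 8
85 = 2·33 + 19, so a_1 = 2
33 = 1·19 + 14, so a_2 = 1
19 = 1·14 + 5, so a_3 = 1
14 = 2·5 + 4, so a_4 = 2
5 = 1·4 + 1, so a_5 = 1

1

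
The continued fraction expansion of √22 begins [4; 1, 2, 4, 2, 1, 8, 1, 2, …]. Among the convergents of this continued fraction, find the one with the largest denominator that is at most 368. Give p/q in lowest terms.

1712/365

List convergents until the denominator exceeds the bound:
a_0 = 4: 4/1  (≤ bound)
a_1 = 1: 5/1  (≤ bound)
a_2 = 2: 14/3  (≤ bound)
a_3 = 4: 61/13  (≤ bound)
a_4 = 2: 136/29  (≤ bound)
a_5 = 1: 197/42  (≤ bound)
a_6 = 8: 1712/365  (≤ bound)
a_7 = 1: 1909/407  (> 368, stop)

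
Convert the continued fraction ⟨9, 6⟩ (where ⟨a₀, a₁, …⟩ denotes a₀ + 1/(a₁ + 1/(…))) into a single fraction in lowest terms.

55/6

Use the convergent recurrence hₖ = aₖ·hₖ₋₁ + hₖ₋₂ (and likewise for the denominators kₖ):
a_0 = 9: 9/1
a_1 = 6: 55/6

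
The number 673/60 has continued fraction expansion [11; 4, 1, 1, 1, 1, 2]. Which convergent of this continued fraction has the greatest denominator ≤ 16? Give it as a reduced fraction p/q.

List convergents until the denominator exceeds the bound:
a_0 = 11: 11/1  (≤ bound)
a_1 = 4: 45/4  (≤ bound)
a_2 = 1: 56/5  (≤ bound)
a_3 = 1: 101/9  (≤ bound)
a_4 = 1: 157/14  (≤ bound)
a_5 = 1: 258/23  (> 16, stop)

157/14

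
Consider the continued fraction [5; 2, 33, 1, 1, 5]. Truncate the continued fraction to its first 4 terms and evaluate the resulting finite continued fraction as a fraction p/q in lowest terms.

379/69

Collapse the nested fraction from the inside out:
Start with 1.
33 + 1/(1/1) = 33 + 1/1 = 34/1
2 + 1/(34/1) = 2 + 1/34 = 69/34
5 + 1/(69/34) = 5 + 34/69 = 379/69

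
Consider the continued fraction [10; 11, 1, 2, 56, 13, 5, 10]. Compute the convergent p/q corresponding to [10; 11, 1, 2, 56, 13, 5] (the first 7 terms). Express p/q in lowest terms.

1314439/130327

Starting at the tail and folding back:
Start with 5.
13 + 1/(5/1) = 13 + 1/5 = 66/5
56 + 1/(66/5) = 56 + 5/66 = 3701/66
2 + 1/(3701/66) = 2 + 66/3701 = 7468/3701
1 + 1/(7468/3701) = 1 + 3701/7468 = 11169/7468
11 + 1/(11169/7468) = 11 + 7468/11169 = 130327/11169
10 + 1/(130327/11169) = 10 + 11169/130327 = 1314439/130327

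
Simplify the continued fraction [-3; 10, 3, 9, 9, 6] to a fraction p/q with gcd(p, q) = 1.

Start with 6.
9 + 1/(6/1) = 9 + 1/6 = 55/6
9 + 1/(55/6) = 9 + 6/55 = 501/55
3 + 1/(501/55) = 3 + 55/501 = 1558/501
10 + 1/(1558/501) = 10 + 501/1558 = 16081/1558
-3 + 1/(16081/1558) = -3 + 1558/16081 = -46685/16081

-46685/16081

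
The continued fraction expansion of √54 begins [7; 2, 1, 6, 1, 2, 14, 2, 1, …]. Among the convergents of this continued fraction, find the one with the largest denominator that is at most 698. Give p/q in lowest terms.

a_0 = 7: 7/1  (≤ bound)
a_1 = 2: 15/2  (≤ bound)
a_2 = 1: 22/3  (≤ bound)
a_3 = 6: 147/20  (≤ bound)
a_4 = 1: 169/23  (≤ bound)
a_5 = 2: 485/66  (≤ bound)
a_6 = 14: 6959/947  (> 698, stop)

485/66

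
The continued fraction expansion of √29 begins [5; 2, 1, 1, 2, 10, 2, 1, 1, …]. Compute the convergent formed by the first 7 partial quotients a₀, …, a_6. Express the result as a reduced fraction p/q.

1524/283

a_0 = 5: 5/1
a_1 = 2: 11/2
a_2 = 1: 16/3
a_3 = 1: 27/5
a_4 = 2: 70/13
a_5 = 10: 727/135
a_6 = 2: 1524/283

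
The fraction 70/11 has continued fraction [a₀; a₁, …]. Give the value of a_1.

2

Run the Euclidean algorithm, recording each quotient:
⌊70/11⌋ = 6, remainder 4
⌊11/4⌋ = 2, remainder 3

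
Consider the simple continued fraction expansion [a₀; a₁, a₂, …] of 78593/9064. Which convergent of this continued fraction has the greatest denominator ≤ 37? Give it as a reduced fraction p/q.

a_0 = 8: 8/1  (≤ bound)
a_1 = 1: 9/1  (≤ bound)
a_2 = 2: 26/3  (≤ bound)
a_3 = 25: 659/76  (> 37, stop)

26/3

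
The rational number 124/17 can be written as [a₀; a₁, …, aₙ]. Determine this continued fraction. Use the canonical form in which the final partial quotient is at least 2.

[7; 3, 2, 2]

⌊124/17⌋ = 7, remainder 5
⌊17/5⌋ = 3, remainder 2
⌊5/2⌋ = 2, remainder 1
⌊2/1⌋ = 2, remainder 0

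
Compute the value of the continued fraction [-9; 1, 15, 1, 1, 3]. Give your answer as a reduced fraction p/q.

Use the convergent recurrence hₖ = aₖ·hₖ₋₁ + hₖ₋₂ (and likewise for the denominators kₖ):
a_0 = -9: -9/1
a_1 = 1: -8/1
a_2 = 15: -129/16
a_3 = 1: -137/17
a_4 = 1: -266/33
a_5 = 3: -935/116

-935/116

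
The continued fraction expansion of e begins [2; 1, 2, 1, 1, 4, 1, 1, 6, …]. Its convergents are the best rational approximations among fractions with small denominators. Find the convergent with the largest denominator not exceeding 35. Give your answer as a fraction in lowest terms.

87/32

a_0 = 2: 2/1  (≤ bound)
a_1 = 1: 3/1  (≤ bound)
a_2 = 2: 8/3  (≤ bound)
a_3 = 1: 11/4  (≤ bound)
a_4 = 1: 19/7  (≤ bound)
a_5 = 4: 87/32  (≤ bound)
a_6 = 1: 106/39  (> 35, stop)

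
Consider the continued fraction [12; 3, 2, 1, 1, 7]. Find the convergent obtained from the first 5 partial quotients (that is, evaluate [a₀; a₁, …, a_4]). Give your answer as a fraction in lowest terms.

Build up convergents one term at a time:
a_0 = 12: 12/1
a_1 = 3: 37/3
a_2 = 2: 86/7
a_3 = 1: 123/10
a_4 = 1: 209/17

209/17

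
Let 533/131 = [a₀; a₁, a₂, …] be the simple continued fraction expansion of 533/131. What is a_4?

4

⌊533/131⌋ = 4, remainder 9
⌊131/9⌋ = 14, remainder 5
⌊9/5⌋ = 1, remainder 4
⌊5/4⌋ = 1, remainder 1
⌊4/1⌋ = 4, remainder 0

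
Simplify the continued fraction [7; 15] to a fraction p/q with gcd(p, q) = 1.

Start with 15.
7 + 1/(15/1) = 7 + 1/15 = 106/15

106/15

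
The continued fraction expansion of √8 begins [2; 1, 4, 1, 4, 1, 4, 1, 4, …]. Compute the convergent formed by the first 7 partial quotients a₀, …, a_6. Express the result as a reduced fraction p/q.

478/169

Start with 4.
1 + 1/(4/1) = 1 + 1/4 = 5/4
4 + 1/(5/4) = 4 + 4/5 = 24/5
1 + 1/(24/5) = 1 + 5/24 = 29/24
4 + 1/(29/24) = 4 + 24/29 = 140/29
1 + 1/(140/29) = 1 + 29/140 = 169/140
2 + 1/(169/140) = 2 + 140/169 = 478/169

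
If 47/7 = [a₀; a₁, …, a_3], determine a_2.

⌊47/7⌋ = 6, remainder 5
⌊7/5⌋ = 1, remainder 2
⌊5/2⌋ = 2, remainder 1

2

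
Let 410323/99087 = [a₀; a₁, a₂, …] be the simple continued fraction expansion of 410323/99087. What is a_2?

Apply division with remainder until the remainder is 0:
⌊410323/99087⌋ = 4, remainder 13975
⌊99087/13975⌋ = 7, remainder 1262
⌊13975/1262⌋ = 11, remainder 93

11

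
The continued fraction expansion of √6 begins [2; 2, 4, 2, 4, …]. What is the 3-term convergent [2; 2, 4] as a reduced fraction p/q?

a_0 = 2: 2/1
a_1 = 2: 5/2
a_2 = 4: 22/9

22/9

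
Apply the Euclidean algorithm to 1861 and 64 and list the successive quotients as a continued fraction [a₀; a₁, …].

⌊1861/64⌋ = 29, remainder 5
⌊64/5⌋ = 12, remainder 4
⌊5/4⌋ = 1, remainder 1
⌊4/1⌋ = 4, remainder 0

[29; 12, 1, 4]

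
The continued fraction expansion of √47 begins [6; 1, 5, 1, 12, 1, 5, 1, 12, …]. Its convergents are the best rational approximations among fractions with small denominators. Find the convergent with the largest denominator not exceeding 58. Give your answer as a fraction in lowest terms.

48/7

a_0 = 6: 6/1  (≤ bound)
a_1 = 1: 7/1  (≤ bound)
a_2 = 5: 41/6  (≤ bound)
a_3 = 1: 48/7  (≤ bound)
a_4 = 12: 617/90  (> 58, stop)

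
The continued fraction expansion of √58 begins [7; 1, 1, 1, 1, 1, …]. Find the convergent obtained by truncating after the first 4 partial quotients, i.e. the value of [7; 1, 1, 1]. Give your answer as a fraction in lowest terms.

Start with 1.
1 + 1/(1/1) = 1 + 1/1 = 2/1
1 + 1/(2/1) = 1 + 1/2 = 3/2
7 + 1/(3/2) = 7 + 2/3 = 23/3

23/3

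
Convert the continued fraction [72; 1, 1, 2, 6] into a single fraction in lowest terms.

2323/32

Use the convergent recurrence hₖ = aₖ·hₖ₋₁ + hₖ₋₂ (and likewise for the denominators kₖ):
a_0 = 72: 72/1
a_1 = 1: 73/1
a_2 = 1: 145/2
a_3 = 2: 363/5
a_4 = 6: 2323/32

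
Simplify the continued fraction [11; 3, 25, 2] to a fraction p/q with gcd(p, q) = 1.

Work from the innermost term outward:
Start with 2.
25 + 1/(2/1) = 25 + 1/2 = 51/2
3 + 1/(51/2) = 3 + 2/51 = 155/51
11 + 1/(155/51) = 11 + 51/155 = 1756/155

1756/155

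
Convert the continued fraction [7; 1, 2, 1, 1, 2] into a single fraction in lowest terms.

a_0 = 7: 7/1
a_1 = 1: 8/1
a_2 = 2: 23/3
a_3 = 1: 31/4
a_4 = 1: 54/7
a_5 = 2: 139/18

139/18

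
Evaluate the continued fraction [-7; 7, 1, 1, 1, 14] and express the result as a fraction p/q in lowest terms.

-2315/337

Use the convergent recurrence hₖ = aₖ·hₖ₋₁ + hₖ₋₂ (and likewise for the denominators kₖ):
a_0 = -7: -7/1
a_1 = 7: -48/7
a_2 = 1: -55/8
a_3 = 1: -103/15
a_4 = 1: -158/23
a_5 = 14: -2315/337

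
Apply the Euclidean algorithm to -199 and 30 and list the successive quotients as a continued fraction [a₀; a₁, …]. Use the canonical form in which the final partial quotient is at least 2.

[-7; 2, 1, 2, 1, 2]

-199 ÷ 30 → quotient -7, remainder 11
30 ÷ 11 → quotient 2, remainder 8
11 ÷ 8 → quotient 1, remainder 3
8 ÷ 3 → quotient 2, remainder 2
3 ÷ 2 → quotient 1, remainder 1
2 ÷ 1 → quotient 2, remainder 0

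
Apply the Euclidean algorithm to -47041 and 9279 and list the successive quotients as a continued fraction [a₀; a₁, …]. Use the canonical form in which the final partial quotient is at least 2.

[-6; 1, 13, 2, 1, 2, 1, 58]

Repeatedly divide and take the remainder:
-47041 = -6·9279 + 8633, so a_0 = -6
9279 = 1·8633 + 646, so a_1 = 1
8633 = 13·646 + 235, so a_2 = 13
646 = 2·235 + 176, so a_3 = 2
235 = 1·176 + 59, so a_4 = 1
176 = 2·59 + 58, so a_5 = 2
59 = 1·58 + 1, so a_6 = 1
58 = 58·1 + 0, so a_7 = 58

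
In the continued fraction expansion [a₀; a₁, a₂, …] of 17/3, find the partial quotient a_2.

2

Apply division with remainder until the remainder is 0:
⌊17/3⌋ = 5, remainder 2
⌊3/2⌋ = 1, remainder 1
⌊2/1⌋ = 2, remainder 0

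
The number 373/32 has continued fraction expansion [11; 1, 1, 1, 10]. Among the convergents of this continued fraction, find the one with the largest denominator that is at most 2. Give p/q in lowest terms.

List convergents until the denominator exceeds the bound:
a_0 = 11: 11/1  (≤ bound)
a_1 = 1: 12/1  (≤ bound)
a_2 = 1: 23/2  (≤ bound)
a_3 = 1: 35/3  (> 2, stop)

23/2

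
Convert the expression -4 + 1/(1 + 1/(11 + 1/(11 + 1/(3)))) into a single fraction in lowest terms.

-1267/411

a_0 = -4: -4/1
a_1 = 1: -3/1
a_2 = 11: -37/12
a_3 = 11: -410/133
a_4 = 3: -1267/411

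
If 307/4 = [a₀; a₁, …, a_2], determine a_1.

1

307 ÷ 4 → quotient 76, remainder 3
4 ÷ 3 → quotient 1, remainder 1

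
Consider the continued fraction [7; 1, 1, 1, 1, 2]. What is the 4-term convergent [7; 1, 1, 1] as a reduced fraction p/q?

23/3

Start with 1.
1 + 1/(1/1) = 1 + 1/1 = 2/1
1 + 1/(2/1) = 1 + 1/2 = 3/2
7 + 1/(3/2) = 7 + 2/3 = 23/3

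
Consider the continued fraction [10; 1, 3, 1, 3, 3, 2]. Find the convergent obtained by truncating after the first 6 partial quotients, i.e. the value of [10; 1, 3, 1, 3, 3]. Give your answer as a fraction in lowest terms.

669/62

Use the convergent recurrence hₖ = aₖ·hₖ₋₁ + hₖ₋₂ (and likewise for the denominators kₖ):
a_0 = 10: 10/1
a_1 = 1: 11/1
a_2 = 3: 43/4
a_3 = 1: 54/5
a_4 = 3: 205/19
a_5 = 3: 669/62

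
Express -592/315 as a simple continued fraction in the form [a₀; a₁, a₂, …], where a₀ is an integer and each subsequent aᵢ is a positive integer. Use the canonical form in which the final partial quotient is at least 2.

Repeatedly divide and take the remainder:
⌊-592/315⌋ = -2, remainder 38
⌊315/38⌋ = 8, remainder 11
⌊38/11⌋ = 3, remainder 5
⌊11/5⌋ = 2, remainder 1
⌊5/1⌋ = 5, remainder 0

[-2; 8, 3, 2, 5]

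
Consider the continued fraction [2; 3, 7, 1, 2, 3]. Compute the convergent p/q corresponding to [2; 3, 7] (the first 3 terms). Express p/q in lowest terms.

51/22

a_0 = 2: 2/1
a_1 = 3: 7/3
a_2 = 7: 51/22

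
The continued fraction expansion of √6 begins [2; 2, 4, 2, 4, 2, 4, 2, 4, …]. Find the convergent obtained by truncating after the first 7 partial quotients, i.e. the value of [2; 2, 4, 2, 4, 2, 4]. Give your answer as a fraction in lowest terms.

Start with 4.
2 + 1/(4/1) = 2 + 1/4 = 9/4
4 + 1/(9/4) = 4 + 4/9 = 40/9
2 + 1/(40/9) = 2 + 9/40 = 89/40
4 + 1/(89/40) = 4 + 40/89 = 396/89
2 + 1/(396/89) = 2 + 89/396 = 881/396
2 + 1/(881/396) = 2 + 396/881 = 2158/881

2158/881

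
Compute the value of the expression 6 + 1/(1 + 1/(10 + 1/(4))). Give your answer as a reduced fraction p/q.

311/45

Start with 4.
10 + 1/(4/1) = 10 + 1/4 = 41/4
1 + 1/(41/4) = 1 + 4/41 = 45/41
6 + 1/(45/41) = 6 + 41/45 = 311/45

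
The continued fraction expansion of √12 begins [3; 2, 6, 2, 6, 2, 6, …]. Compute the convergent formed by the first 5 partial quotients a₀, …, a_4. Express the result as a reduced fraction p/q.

Compute successive convergents:
a_0 = 3: 3/1
a_1 = 2: 7/2
a_2 = 6: 45/13
a_3 = 2: 97/28
a_4 = 6: 627/181

627/181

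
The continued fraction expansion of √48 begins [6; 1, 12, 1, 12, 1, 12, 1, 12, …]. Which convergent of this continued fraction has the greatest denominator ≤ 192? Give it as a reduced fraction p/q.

1254/181

List convergents until the denominator exceeds the bound:
a_0 = 6: 6/1  (≤ bound)
a_1 = 1: 7/1  (≤ bound)
a_2 = 12: 90/13  (≤ bound)
a_3 = 1: 97/14  (≤ bound)
a_4 = 12: 1254/181  (≤ bound)
a_5 = 1: 1351/195  (> 192, stop)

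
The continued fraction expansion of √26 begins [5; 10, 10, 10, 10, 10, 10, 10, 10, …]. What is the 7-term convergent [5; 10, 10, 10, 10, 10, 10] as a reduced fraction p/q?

a_0 = 5: 5/1
a_1 = 10: 51/10
a_2 = 10: 515/101
a_3 = 10: 5201/1020
a_4 = 10: 52525/10301
a_5 = 10: 530451/104030
a_6 = 10: 5357035/1050601

5357035/1050601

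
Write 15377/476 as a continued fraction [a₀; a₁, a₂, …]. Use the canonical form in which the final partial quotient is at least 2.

[32; 3, 3, 1, 1, 6, 3]

⌊15377/476⌋ = 32, remainder 145
⌊476/145⌋ = 3, remainder 41
⌊145/41⌋ = 3, remainder 22
⌊41/22⌋ = 1, remainder 19
⌊22/19⌋ = 1, remainder 3
⌊19/3⌋ = 6, remainder 1
⌊3/1⌋ = 3, remainder 0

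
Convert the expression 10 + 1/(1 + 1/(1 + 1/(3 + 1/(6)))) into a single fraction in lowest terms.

Collapse the nested fraction from the inside out:
Start with 6.
3 + 1/(6/1) = 3 + 1/6 = 19/6
1 + 1/(19/6) = 1 + 6/19 = 25/19
1 + 1/(25/19) = 1 + 19/25 = 44/25
10 + 1/(44/25) = 10 + 25/44 = 465/44

465/44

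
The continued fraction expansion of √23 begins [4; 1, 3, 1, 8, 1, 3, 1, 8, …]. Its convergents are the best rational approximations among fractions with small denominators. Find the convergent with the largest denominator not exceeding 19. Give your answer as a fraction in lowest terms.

24/5

a_0 = 4: 4/1  (≤ bound)
a_1 = 1: 5/1  (≤ bound)
a_2 = 3: 19/4  (≤ bound)
a_3 = 1: 24/5  (≤ bound)
a_4 = 8: 211/44  (> 19, stop)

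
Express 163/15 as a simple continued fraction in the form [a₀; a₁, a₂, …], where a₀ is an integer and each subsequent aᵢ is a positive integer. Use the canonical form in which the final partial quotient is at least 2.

[10; 1, 6, 2]

Apply division with remainder until the remainder is 0:
163 = 10·15 + 13, so a_0 = 10
15 = 1·13 + 2, so a_1 = 1
13 = 6·2 + 1, so a_2 = 6
2 = 2·1 + 0, so a_3 = 2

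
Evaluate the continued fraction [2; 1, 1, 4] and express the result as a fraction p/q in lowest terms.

23/9

Start with 4.
1 + 1/(4/1) = 1 + 1/4 = 5/4
1 + 1/(5/4) = 1 + 4/5 = 9/5
2 + 1/(9/5) = 2 + 5/9 = 23/9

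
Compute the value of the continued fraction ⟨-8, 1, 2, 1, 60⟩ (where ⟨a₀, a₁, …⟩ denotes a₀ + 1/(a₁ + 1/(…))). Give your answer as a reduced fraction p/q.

-1762/243

a_0 = -8: -8/1
a_1 = 1: -7/1
a_2 = 2: -22/3
a_3 = 1: -29/4
a_4 = 60: -1762/243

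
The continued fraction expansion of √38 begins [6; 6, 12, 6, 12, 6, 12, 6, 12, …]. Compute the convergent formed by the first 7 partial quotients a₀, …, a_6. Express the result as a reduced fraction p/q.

2463306/399601

Build up convergents one term at a time:
a_0 = 6: 6/1
a_1 = 6: 37/6
a_2 = 12: 450/73
a_3 = 6: 2737/444
a_4 = 12: 33294/5401
a_5 = 6: 202501/32850
a_6 = 12: 2463306/399601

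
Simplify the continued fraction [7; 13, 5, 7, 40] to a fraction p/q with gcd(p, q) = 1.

134907/19066

Build up convergents one term at a time:
a_0 = 7: 7/1
a_1 = 13: 92/13
a_2 = 5: 467/66
a_3 = 7: 3361/475
a_4 = 40: 134907/19066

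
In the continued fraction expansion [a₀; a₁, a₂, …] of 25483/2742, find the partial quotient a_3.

⌊25483/2742⌋ = 9, remainder 805
⌊2742/805⌋ = 3, remainder 327
⌊805/327⌋ = 2, remainder 151
⌊327/151⌋ = 2, remainder 25

2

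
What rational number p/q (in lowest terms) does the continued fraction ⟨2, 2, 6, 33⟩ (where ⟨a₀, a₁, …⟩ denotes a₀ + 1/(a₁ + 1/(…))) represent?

Start with 33.
6 + 1/(33/1) = 6 + 1/33 = 199/33
2 + 1/(199/33) = 2 + 33/199 = 431/199
2 + 1/(431/199) = 2 + 199/431 = 1061/431

1061/431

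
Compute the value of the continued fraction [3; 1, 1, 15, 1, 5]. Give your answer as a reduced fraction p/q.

Starting at the tail and folding back:
Start with 5.
1 + 1/(5/1) = 1 + 1/5 = 6/5
15 + 1/(6/5) = 15 + 5/6 = 95/6
1 + 1/(95/6) = 1 + 6/95 = 101/95
1 + 1/(101/95) = 1 + 95/101 = 196/101
3 + 1/(196/101) = 3 + 101/196 = 689/196

689/196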